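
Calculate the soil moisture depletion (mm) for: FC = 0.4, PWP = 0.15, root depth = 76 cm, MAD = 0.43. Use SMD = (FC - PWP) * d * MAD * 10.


SMD = (FC - PWP) * d * MAD * 10
SMD = (0.4 - 0.15) * 76 * 0.43 * 10
SMD = 0.2500 * 76 * 0.43 * 10

81.7000 mm


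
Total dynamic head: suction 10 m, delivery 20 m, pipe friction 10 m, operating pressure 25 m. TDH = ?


TDH = Hs + Hd + hf + Hp = 10 + 20 + 10 + 25 = 65

65 m


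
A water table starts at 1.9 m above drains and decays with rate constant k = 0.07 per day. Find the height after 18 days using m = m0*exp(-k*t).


m = m0 * exp(-k*t)
m = 1.9 * exp(-0.07 * 18)
m = 1.9 * exp(-1.2600)

0.5389 m


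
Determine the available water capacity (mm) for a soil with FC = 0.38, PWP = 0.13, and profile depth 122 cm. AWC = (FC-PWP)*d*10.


AWC = (FC - PWP) * d * 10
AWC = (0.38 - 0.13) * 122 * 10
AWC = 0.2500 * 122 * 10

305.0000 mm


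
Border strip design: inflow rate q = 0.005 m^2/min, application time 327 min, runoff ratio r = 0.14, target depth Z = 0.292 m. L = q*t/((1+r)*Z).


L = q*t/((1+r)*Z)
L = 0.005*327/((1+0.14)*0.292)
L = 1.635/0.33288

4.9117 m


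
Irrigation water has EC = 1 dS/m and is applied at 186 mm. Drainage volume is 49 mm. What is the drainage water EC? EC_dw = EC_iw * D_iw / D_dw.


EC_dw = EC_iw * D_iw / D_dw
EC_dw = 1 * 186 / 49
EC_dw = 186 / 49

3.7959 dS/m


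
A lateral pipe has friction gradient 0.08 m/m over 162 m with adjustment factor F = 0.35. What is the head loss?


hf = J * L * F = 0.08 * 162 * 0.35 = 4.5360 m

4.5360 m


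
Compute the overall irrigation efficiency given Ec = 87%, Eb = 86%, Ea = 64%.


Ec = 0.87, Eb = 0.86, Ea = 0.64
E = 0.87 * 0.86 * 0.64 * 100 = 47.8848%

47.8848 %


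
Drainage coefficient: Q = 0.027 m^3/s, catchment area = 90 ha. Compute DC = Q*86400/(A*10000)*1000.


DC = Q * 86400 / (A * 10000) * 1000
DC = 0.027 * 86400 / (90 * 10000) * 1000
DC = 2332800.0000 / 900000

2.5920 mm/day


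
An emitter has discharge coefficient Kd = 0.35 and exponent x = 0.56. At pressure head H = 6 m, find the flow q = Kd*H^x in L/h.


q = Kd * H^x = 0.35 * 6^0.56 = 0.35 * 2.727500

0.9546 L/h


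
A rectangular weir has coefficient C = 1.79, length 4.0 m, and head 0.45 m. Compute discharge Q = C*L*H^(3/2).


Q = C * L * H^(3/2) = 1.79 * 4.0 * 0.45^1.5 = 1.79 * 4.0 * 0.301869

2.1614 m^3/s


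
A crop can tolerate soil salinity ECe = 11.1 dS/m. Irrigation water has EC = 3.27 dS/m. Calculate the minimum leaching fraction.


LR = ECiw / (5*ECe - ECiw)
LR = 3.27 / (5*11.1 - 3.27)
LR = 3.27 / 52.2300

0.0626


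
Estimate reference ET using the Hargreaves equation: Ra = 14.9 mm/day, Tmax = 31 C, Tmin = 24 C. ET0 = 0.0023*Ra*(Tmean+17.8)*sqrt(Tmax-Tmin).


Tmean = (Tmax + Tmin)/2 = (31 + 24)/2 = 27.5
ET0 = 0.0023 * 14.9 * (27.5 + 17.8) * sqrt(31 - 24)
ET0 = 0.0023 * 14.9 * 45.3 * 2.645751

4.1073 mm/day


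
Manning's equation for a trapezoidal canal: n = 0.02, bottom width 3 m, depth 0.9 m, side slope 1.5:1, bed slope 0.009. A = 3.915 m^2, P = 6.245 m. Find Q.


R = A/P = 3.915/6.245 = 0.626902
Q = (1/0.02) * 3.915 * 0.626902^(2/3) * 0.009^0.5

13.6026 m^3/s


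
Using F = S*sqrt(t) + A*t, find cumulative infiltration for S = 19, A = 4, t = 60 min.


F = S*sqrt(t) + A*t
F = 19*sqrt(60) + 4*60
F = 19*7.745967 + 240

387.1734 mm


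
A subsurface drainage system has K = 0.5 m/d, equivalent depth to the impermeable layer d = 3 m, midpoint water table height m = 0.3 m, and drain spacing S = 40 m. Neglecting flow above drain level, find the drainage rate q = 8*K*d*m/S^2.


q = 8*K*d*m/S^2
q = 8*0.5*3*0.3/40^2
q = 3.6000 / 1600

0.0022 m/d


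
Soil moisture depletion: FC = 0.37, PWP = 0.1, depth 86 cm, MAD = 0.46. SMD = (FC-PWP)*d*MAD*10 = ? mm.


SMD = (FC - PWP) * d * MAD * 10
SMD = (0.37 - 0.1) * 86 * 0.46 * 10
SMD = 0.2700 * 86 * 0.46 * 10

106.8120 mm


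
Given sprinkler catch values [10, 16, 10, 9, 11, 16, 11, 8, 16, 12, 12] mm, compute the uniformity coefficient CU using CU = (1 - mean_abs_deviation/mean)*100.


mean = 11.909091 mm
MAD = 2.264463 mm
CU = (1 - 2.264463/11.909091)*100

80.9854 %


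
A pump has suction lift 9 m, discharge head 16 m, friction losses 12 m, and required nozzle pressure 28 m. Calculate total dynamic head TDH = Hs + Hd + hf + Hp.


TDH = Hs + Hd + hf + Hp = 9 + 16 + 12 + 28 = 65

65 m


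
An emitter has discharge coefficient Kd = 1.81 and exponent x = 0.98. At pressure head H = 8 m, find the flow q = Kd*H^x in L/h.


q = Kd * H^x = 1.81 * 8^0.98 = 1.81 * 7.674113

13.8901 L/h


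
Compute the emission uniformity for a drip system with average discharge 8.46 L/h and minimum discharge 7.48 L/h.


EU = (q_min/q_avg)*100 = (7.48/8.46)*100 = 88.4161%

88.4161 %


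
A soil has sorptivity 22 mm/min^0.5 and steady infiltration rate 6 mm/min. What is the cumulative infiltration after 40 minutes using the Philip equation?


F = S*sqrt(t) + A*t
F = 22*sqrt(40) + 6*40
F = 22*6.324555 + 240

379.1402 mm


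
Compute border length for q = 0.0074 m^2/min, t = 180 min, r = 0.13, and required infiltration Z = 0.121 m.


L = q*t/((1+r)*Z)
L = 0.0074*180/((1+0.13)*0.121)
L = 1.332/0.13673

9.7418 m


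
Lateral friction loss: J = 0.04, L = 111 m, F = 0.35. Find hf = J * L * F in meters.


hf = J * L * F = 0.04 * 111 * 0.35 = 1.5540 m

1.5540 m


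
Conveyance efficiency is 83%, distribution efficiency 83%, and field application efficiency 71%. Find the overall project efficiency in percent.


Ec = 0.83, Eb = 0.83, Ea = 0.71
E = 0.83 * 0.83 * 0.71 * 100 = 48.9119%

48.9119 %


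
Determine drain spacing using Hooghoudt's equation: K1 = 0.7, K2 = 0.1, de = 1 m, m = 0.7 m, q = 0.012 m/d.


S^2 = 8*K2*de*m/q + 4*K1*m^2/q
S^2 = 8*0.1*1*0.7/0.012 + 4*0.7*0.7^2/0.012
S = sqrt(161.0000)

12.6886 m


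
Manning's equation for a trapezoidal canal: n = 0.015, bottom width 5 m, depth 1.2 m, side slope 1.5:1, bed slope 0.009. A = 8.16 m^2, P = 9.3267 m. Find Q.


R = A/P = 8.16/9.3267 = 0.874908
Q = (1/0.015) * 8.16 * 0.874908^(2/3) * 0.009^0.5

47.2094 m^3/s


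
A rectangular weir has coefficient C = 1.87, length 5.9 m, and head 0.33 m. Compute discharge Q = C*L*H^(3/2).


Q = C * L * H^(3/2) = 1.87 * 5.9 * 0.33^1.5 = 1.87 * 5.9 * 0.189571

2.0915 m^3/s


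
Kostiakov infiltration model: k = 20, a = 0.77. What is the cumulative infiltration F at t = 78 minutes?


F = k * t^a = 20 * 78^0.77
F = 20 * 28.636032

572.7206 mm


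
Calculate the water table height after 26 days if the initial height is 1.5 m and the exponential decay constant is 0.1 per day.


m = m0 * exp(-k*t)
m = 1.5 * exp(-0.1 * 26)
m = 1.5 * exp(-2.6000)

0.1114 m


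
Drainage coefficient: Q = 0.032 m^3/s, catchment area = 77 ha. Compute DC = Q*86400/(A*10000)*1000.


DC = Q * 86400 / (A * 10000) * 1000
DC = 0.032 * 86400 / (77 * 10000) * 1000
DC = 2764800.0000 / 770000

3.5906 mm/day


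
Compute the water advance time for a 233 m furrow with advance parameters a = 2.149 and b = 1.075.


t = (L/a)^(1/b)
t = (233/2.149)^(1/1.075)
t = 108.422522^(1/1.075)

78.1870 min


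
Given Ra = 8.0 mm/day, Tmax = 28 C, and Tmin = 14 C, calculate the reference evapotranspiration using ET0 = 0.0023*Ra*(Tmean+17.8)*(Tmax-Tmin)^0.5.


Tmean = (Tmax + Tmin)/2 = (28 + 14)/2 = 21.0
ET0 = 0.0023 * 8.0 * (21.0 + 17.8) * sqrt(28 - 14)
ET0 = 0.0023 * 8.0 * 38.8 * 3.741657

2.6712 mm/day


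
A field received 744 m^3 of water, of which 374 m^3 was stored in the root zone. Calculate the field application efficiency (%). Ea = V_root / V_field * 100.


Ea = V_root / V_field * 100 = 374 / 744 * 100 = 50.2688%

50.2688 %


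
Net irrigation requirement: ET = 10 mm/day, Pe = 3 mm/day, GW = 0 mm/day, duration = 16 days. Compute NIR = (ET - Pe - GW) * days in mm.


Daily deficit = ET - Pe - GW = 10 - 3 - 0 = 7 mm/day
NIR = 7 * 16 = 112 mm

112.0000 mm


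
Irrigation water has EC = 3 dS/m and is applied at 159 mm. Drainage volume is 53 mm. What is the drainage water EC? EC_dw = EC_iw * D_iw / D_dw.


EC_dw = EC_iw * D_iw / D_dw
EC_dw = 3 * 159 / 53
EC_dw = 477 / 53

9.0000 dS/m


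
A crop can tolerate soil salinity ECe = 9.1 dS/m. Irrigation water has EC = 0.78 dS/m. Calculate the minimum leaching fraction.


LR = ECiw / (5*ECe - ECiw)
LR = 0.78 / (5*9.1 - 0.78)
LR = 0.78 / 44.7200

0.0174


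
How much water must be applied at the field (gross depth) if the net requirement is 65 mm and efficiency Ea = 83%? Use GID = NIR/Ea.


Ea = 83% = 0.83
GID = NIR / Ea = 65 / 0.83 = 78.3133 mm

78.3133 mm


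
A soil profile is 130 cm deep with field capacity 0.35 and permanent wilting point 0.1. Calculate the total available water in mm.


AWC = (FC - PWP) * d * 10
AWC = (0.35 - 0.1) * 130 * 10
AWC = 0.2500 * 130 * 10

325.0000 mm


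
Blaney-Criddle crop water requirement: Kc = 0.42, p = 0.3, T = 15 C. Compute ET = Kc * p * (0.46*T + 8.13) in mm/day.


ET = Kc * p * (0.46*T + 8.13)
ET = 0.42 * 0.3 * (0.46*15 + 8.13)
ET = 0.42 * 0.3 * 15.0300

1.8938 mm/day


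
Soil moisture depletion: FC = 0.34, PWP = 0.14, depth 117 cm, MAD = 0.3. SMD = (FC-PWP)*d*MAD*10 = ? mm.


SMD = (FC - PWP) * d * MAD * 10
SMD = (0.34 - 0.14) * 117 * 0.3 * 10
SMD = 0.2000 * 117 * 0.3 * 10

70.2000 mm


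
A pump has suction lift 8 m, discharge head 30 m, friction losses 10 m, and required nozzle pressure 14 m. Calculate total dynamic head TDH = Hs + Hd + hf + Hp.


TDH = Hs + Hd + hf + Hp = 8 + 30 + 10 + 14 = 62

62 m


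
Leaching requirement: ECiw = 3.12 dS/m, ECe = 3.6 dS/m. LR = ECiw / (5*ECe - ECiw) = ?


LR = ECiw / (5*ECe - ECiw)
LR = 3.12 / (5*3.6 - 3.12)
LR = 3.12 / 14.8800

0.2097


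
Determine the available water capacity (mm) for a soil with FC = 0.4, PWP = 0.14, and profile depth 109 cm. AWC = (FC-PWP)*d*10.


AWC = (FC - PWP) * d * 10
AWC = (0.4 - 0.14) * 109 * 10
AWC = 0.2600 * 109 * 10

283.4000 mm


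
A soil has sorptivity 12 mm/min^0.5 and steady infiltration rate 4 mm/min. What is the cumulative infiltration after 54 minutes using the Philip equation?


F = S*sqrt(t) + A*t
F = 12*sqrt(54) + 4*54
F = 12*7.348469 + 216

304.1816 mm


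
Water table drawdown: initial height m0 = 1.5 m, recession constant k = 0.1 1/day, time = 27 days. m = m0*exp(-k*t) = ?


m = m0 * exp(-k*t)
m = 1.5 * exp(-0.1 * 27)
m = 1.5 * exp(-2.7000)

0.1008 m


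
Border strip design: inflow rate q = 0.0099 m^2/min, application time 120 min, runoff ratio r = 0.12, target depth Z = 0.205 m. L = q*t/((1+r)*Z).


L = q*t/((1+r)*Z)
L = 0.0099*120/((1+0.12)*0.205)
L = 1.188/0.2296

5.1742 m


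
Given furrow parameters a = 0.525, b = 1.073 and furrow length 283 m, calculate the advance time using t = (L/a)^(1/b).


t = (L/a)^(1/b)
t = (283/0.525)^(1/1.073)
t = 539.047619^(1/1.073)

351.3863 min


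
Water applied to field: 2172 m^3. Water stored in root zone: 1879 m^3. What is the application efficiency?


Ea = V_root / V_field * 100 = 1879 / 2172 * 100 = 86.5101%

86.5101 %


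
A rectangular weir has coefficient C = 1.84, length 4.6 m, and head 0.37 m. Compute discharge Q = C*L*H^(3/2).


Q = C * L * H^(3/2) = 1.84 * 4.6 * 0.37^1.5 = 1.84 * 4.6 * 0.225062

1.9049 m^3/s


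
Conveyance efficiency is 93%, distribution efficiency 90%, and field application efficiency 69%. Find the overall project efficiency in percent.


Ec = 0.93, Eb = 0.9, Ea = 0.69
E = 0.93 * 0.9 * 0.69 * 100 = 57.7530%

57.7530 %


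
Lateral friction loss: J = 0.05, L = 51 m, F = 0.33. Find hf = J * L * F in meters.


hf = J * L * F = 0.05 * 51 * 0.33 = 0.8415 m

0.8415 m


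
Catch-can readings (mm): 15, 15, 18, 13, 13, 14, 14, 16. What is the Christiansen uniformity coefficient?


mean = 14.750000 mm
MAD = 1.250000 mm
CU = (1 - 1.250000/14.750000)*100

91.5254 %


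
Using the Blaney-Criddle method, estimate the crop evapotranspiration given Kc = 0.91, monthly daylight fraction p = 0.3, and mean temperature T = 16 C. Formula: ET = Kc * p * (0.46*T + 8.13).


ET = Kc * p * (0.46*T + 8.13)
ET = 0.91 * 0.3 * (0.46*16 + 8.13)
ET = 0.91 * 0.3 * 15.4900

4.2288 mm/day


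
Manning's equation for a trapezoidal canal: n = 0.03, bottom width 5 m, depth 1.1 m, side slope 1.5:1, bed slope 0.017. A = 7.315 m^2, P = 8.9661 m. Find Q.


R = A/P = 7.315/8.9661 = 0.815851
Q = (1/0.03) * 7.315 * 0.815851^(2/3) * 0.017^0.5

27.7582 m^3/s


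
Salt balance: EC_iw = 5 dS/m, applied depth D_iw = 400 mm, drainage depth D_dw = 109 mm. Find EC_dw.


EC_dw = EC_iw * D_iw / D_dw
EC_dw = 5 * 400 / 109
EC_dw = 2000 / 109

18.3486 dS/m


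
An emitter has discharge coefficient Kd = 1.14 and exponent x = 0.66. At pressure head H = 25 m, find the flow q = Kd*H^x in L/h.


q = Kd * H^x = 1.14 * 25^0.66 = 1.14 * 8.368361

9.5399 L/h


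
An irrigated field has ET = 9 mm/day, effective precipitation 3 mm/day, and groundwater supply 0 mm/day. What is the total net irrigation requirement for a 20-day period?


Daily deficit = ET - Pe - GW = 9 - 3 - 0 = 6 mm/day
NIR = 6 * 20 = 120 mm

120.0000 mm


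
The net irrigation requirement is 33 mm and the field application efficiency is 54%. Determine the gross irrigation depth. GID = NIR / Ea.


Ea = 54% = 0.54
GID = NIR / Ea = 33 / 0.54 = 61.1111 mm

61.1111 mm


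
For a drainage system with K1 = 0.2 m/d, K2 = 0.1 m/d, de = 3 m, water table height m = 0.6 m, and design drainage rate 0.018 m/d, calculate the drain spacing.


S^2 = 8*K2*de*m/q + 4*K1*m^2/q
S^2 = 8*0.1*3*0.6/0.018 + 4*0.2*0.6^2/0.018
S = sqrt(96.0000)

9.7980 m


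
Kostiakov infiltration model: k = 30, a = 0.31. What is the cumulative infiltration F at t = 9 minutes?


F = k * t^a = 30 * 9^0.31
F = 30 * 1.976128

59.2838 mm


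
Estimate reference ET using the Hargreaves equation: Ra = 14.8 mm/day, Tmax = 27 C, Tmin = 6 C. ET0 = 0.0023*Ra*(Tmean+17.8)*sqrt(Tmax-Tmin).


Tmean = (Tmax + Tmin)/2 = (27 + 6)/2 = 16.5
ET0 = 0.0023 * 14.8 * (16.5 + 17.8) * sqrt(27 - 6)
ET0 = 0.0023 * 14.8 * 34.3 * 4.582576

5.3505 mm/day


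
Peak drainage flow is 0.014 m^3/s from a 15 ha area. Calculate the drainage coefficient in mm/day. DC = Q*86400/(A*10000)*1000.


DC = Q * 86400 / (A * 10000) * 1000
DC = 0.014 * 86400 / (15 * 10000) * 1000
DC = 1209600.0000 / 150000

8.0640 mm/day


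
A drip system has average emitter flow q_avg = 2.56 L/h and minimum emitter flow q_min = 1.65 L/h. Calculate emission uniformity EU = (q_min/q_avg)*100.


EU = (q_min/q_avg)*100 = (1.65/2.56)*100 = 64.4531%

64.4531 %


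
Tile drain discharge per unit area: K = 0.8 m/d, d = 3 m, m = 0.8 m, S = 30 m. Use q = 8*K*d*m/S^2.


q = 8*K*d*m/S^2
q = 8*0.8*3*0.8/30^2
q = 15.3600 / 900

0.0171 m/d


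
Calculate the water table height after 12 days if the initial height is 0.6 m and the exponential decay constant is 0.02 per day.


m = m0 * exp(-k*t)
m = 0.6 * exp(-0.02 * 12)
m = 0.6 * exp(-0.2400)

0.4720 m


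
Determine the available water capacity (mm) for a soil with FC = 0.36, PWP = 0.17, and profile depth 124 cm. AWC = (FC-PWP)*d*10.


AWC = (FC - PWP) * d * 10
AWC = (0.36 - 0.17) * 124 * 10
AWC = 0.1900 * 124 * 10

235.6000 mm


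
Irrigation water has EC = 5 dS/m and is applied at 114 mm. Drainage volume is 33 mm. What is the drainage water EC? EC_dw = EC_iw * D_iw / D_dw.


EC_dw = EC_iw * D_iw / D_dw
EC_dw = 5 * 114 / 33
EC_dw = 570 / 33

17.2727 dS/m


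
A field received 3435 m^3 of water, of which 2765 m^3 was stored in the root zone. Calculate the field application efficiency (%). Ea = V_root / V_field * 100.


Ea = V_root / V_field * 100 = 2765 / 3435 * 100 = 80.4949%

80.4949 %


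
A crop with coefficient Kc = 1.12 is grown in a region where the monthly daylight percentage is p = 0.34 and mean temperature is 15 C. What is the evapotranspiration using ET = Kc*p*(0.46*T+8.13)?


ET = Kc * p * (0.46*T + 8.13)
ET = 1.12 * 0.34 * (0.46*15 + 8.13)
ET = 1.12 * 0.34 * 15.0300

5.7234 mm/day


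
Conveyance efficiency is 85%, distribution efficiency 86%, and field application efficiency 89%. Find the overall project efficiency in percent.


Ec = 0.85, Eb = 0.86, Ea = 0.89
E = 0.85 * 0.86 * 0.89 * 100 = 65.0590%

65.0590 %


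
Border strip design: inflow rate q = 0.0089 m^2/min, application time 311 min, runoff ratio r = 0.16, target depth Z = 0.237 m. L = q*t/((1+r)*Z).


L = q*t/((1+r)*Z)
L = 0.0089*311/((1+0.16)*0.237)
L = 2.7679/0.27492

10.0680 m


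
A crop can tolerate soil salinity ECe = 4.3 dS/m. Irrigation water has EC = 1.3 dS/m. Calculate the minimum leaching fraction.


LR = ECiw / (5*ECe - ECiw)
LR = 1.3 / (5*4.3 - 1.3)
LR = 1.3 / 20.2000

0.0644


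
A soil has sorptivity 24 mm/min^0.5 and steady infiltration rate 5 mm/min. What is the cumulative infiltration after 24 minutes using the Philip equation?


F = S*sqrt(t) + A*t
F = 24*sqrt(24) + 5*24
F = 24*4.898979 + 120

237.5755 mm


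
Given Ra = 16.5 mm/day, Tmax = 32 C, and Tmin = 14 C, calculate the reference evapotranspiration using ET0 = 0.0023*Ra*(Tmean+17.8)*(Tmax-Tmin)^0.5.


Tmean = (Tmax + Tmin)/2 = (32 + 14)/2 = 23.0
ET0 = 0.0023 * 16.5 * (23.0 + 17.8) * sqrt(32 - 14)
ET0 = 0.0023 * 16.5 * 40.8 * 4.242641

6.5691 mm/day


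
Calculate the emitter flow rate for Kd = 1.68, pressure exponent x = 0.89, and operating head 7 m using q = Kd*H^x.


q = Kd * H^x = 1.68 * 7^0.89 = 1.68 * 5.651155

9.4939 L/h


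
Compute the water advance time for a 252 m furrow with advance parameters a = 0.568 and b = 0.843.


t = (L/a)^(1/b)
t = (252/0.568)^(1/0.843)
t = 443.661972^(1/0.843)

1380.5057 min


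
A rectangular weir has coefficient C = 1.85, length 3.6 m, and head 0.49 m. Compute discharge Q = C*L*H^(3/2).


Q = C * L * H^(3/2) = 1.85 * 3.6 * 0.49^1.5 = 1.85 * 3.6 * 0.343000

2.2844 m^3/s


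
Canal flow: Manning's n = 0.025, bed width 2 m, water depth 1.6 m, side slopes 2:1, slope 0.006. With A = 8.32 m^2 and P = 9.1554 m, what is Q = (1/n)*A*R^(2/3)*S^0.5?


R = A/P = 8.32/9.1554 = 0.908753
Q = (1/0.025) * 8.32 * 0.908753^(2/3) * 0.006^0.5

24.1856 m^3/s


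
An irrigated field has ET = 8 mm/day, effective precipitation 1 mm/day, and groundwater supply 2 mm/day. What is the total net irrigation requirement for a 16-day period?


Daily deficit = ET - Pe - GW = 8 - 1 - 2 = 5 mm/day
NIR = 5 * 16 = 80 mm

80.0000 mm


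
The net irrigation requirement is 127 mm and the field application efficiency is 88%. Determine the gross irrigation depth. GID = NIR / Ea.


Ea = 88% = 0.88
GID = NIR / Ea = 127 / 0.88 = 144.3182 mm

144.3182 mm


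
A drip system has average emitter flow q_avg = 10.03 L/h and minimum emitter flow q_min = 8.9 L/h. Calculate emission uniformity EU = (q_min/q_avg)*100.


EU = (q_min/q_avg)*100 = (8.9/10.03)*100 = 88.7338%

88.7338 %


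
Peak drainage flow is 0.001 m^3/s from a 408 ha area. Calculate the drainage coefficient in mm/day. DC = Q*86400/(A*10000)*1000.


DC = Q * 86400 / (A * 10000) * 1000
DC = 0.001 * 86400 / (408 * 10000) * 1000
DC = 86400.0000 / 4080000

0.0212 mm/day


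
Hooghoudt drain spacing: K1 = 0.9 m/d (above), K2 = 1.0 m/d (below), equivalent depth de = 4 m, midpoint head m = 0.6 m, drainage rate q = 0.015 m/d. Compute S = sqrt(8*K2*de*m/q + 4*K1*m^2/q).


S^2 = 8*K2*de*m/q + 4*K1*m^2/q
S^2 = 8*1.0*4*0.6/0.015 + 4*0.9*0.6^2/0.015
S = sqrt(1366.4000)

36.9648 m


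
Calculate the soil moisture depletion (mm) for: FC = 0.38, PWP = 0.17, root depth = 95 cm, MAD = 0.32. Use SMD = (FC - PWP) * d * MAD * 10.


SMD = (FC - PWP) * d * MAD * 10
SMD = (0.38 - 0.17) * 95 * 0.32 * 10
SMD = 0.2100 * 95 * 0.32 * 10

63.8400 mm


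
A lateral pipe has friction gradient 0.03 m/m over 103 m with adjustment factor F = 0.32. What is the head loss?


hf = J * L * F = 0.03 * 103 * 0.32 = 0.9888 m

0.9888 m


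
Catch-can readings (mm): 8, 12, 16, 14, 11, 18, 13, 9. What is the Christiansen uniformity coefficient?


mean = 12.625000 mm
MAD = 2.625000 mm
CU = (1 - 2.625000/12.625000)*100

79.2079 %


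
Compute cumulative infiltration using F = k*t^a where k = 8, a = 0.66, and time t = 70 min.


F = k * t^a = 8 * 70^0.66
F = 8 * 16.510670

132.0854 mm


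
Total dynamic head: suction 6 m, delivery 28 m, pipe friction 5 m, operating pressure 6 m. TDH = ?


TDH = Hs + Hd + hf + Hp = 6 + 28 + 5 + 6 = 45

45 m


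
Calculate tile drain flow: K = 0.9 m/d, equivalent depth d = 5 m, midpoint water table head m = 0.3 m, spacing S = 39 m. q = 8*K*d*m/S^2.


q = 8*K*d*m/S^2
q = 8*0.9*5*0.3/39^2
q = 10.8000 / 1521

0.0071 m/d


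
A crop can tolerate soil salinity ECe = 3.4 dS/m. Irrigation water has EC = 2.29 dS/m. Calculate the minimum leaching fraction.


LR = ECiw / (5*ECe - ECiw)
LR = 2.29 / (5*3.4 - 2.29)
LR = 2.29 / 14.7100

0.1557


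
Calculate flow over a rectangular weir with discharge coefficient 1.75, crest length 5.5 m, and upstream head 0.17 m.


Q = C * L * H^(3/2) = 1.75 * 5.5 * 0.17^1.5 = 1.75 * 5.5 * 0.070093

0.6746 m^3/s


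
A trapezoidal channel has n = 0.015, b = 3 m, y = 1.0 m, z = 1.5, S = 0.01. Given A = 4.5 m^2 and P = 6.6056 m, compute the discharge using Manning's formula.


R = A/P = 4.5/6.6056 = 0.681240
Q = (1/0.015) * 4.5 * 0.681240^(2/3) * 0.01^0.5

23.2267 m^3/s


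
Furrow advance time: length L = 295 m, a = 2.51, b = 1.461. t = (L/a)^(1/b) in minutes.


t = (L/a)^(1/b)
t = (295/2.51)^(1/1.461)
t = 117.529880^(1/1.461)

26.1180 min


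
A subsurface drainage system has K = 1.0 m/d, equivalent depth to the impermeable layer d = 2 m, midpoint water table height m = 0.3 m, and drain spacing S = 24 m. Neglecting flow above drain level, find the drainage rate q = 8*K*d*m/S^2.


q = 8*K*d*m/S^2
q = 8*1.0*2*0.3/24^2
q = 4.8000 / 576

0.0083 m/d


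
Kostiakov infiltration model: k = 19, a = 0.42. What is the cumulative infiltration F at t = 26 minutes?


F = k * t^a = 19 * 26^0.42
F = 19 * 3.929061

74.6522 mm


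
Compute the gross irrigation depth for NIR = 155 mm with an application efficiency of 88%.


Ea = 88% = 0.88
GID = NIR / Ea = 155 / 0.88 = 176.1364 mm

176.1364 mm


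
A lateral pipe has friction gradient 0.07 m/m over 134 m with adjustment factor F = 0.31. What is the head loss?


hf = J * L * F = 0.07 * 134 * 0.31 = 2.9078 m

2.9078 m


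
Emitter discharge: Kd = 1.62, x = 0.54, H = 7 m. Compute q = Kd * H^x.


q = Kd * H^x = 1.62 * 7^0.54 = 1.62 * 2.859914

4.6331 L/h


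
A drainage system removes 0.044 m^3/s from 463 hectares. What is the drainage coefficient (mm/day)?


DC = Q * 86400 / (A * 10000) * 1000
DC = 0.044 * 86400 / (463 * 10000) * 1000
DC = 3801600.0000 / 4630000

0.8211 mm/day


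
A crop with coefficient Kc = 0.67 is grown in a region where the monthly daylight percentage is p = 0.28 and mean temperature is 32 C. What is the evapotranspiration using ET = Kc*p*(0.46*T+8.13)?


ET = Kc * p * (0.46*T + 8.13)
ET = 0.67 * 0.28 * (0.46*32 + 8.13)
ET = 0.67 * 0.28 * 22.8500

4.2867 mm/day


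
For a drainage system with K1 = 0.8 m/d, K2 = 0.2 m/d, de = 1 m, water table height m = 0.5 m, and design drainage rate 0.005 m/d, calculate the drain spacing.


S^2 = 8*K2*de*m/q + 4*K1*m^2/q
S^2 = 8*0.2*1*0.5/0.005 + 4*0.8*0.5^2/0.005
S = sqrt(320.0000)

17.8885 m


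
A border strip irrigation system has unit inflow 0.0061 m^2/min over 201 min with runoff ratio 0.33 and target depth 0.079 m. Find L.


L = q*t/((1+r)*Z)
L = 0.0061*201/((1+0.33)*0.079)
L = 1.2261/0.10507

11.6694 m


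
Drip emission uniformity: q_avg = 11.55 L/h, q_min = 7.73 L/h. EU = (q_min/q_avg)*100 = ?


EU = (q_min/q_avg)*100 = (7.73/11.55)*100 = 66.9264%

66.9264 %


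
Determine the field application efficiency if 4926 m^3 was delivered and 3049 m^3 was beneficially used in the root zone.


Ea = V_root / V_field * 100 = 3049 / 4926 * 100 = 61.8961%

61.8961 %


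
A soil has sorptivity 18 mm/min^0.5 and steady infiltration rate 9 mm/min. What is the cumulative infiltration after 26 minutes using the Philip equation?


F = S*sqrt(t) + A*t
F = 18*sqrt(26) + 9*26
F = 18*5.099020 + 234

325.7824 mm


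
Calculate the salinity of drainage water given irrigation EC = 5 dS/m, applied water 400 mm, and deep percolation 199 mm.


EC_dw = EC_iw * D_iw / D_dw
EC_dw = 5 * 400 / 199
EC_dw = 2000 / 199

10.0503 dS/m


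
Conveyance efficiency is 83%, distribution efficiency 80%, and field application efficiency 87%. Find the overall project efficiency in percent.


Ec = 0.83, Eb = 0.8, Ea = 0.87
E = 0.83 * 0.8 * 0.87 * 100 = 57.7680%

57.7680 %


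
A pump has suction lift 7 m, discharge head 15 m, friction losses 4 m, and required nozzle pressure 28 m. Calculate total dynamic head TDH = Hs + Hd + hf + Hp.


TDH = Hs + Hd + hf + Hp = 7 + 15 + 4 + 28 = 54

54 m


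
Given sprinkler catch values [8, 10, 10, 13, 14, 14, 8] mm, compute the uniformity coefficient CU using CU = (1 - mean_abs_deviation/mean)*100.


mean = 11.000000 mm
MAD = 2.285714 mm
CU = (1 - 2.285714/11.000000)*100

79.2208 %


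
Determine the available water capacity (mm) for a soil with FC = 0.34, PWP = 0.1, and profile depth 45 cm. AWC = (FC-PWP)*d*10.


AWC = (FC - PWP) * d * 10
AWC = (0.34 - 0.1) * 45 * 10
AWC = 0.2400 * 45 * 10

108.0000 mm


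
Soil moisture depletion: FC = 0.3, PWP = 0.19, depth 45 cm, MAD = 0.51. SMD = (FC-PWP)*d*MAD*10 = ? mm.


SMD = (FC - PWP) * d * MAD * 10
SMD = (0.3 - 0.19) * 45 * 0.51 * 10
SMD = 0.1100 * 45 * 0.51 * 10

25.2450 mm


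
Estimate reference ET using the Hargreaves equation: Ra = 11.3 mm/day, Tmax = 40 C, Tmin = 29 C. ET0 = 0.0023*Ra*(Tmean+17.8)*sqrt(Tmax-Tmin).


Tmean = (Tmax + Tmin)/2 = (40 + 29)/2 = 34.5
ET0 = 0.0023 * 11.3 * (34.5 + 17.8) * sqrt(40 - 29)
ET0 = 0.0023 * 11.3 * 52.3 * 3.316625

4.5082 mm/day


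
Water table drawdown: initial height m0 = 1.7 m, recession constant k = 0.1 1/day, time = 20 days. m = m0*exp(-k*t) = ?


m = m0 * exp(-k*t)
m = 1.7 * exp(-0.1 * 20)
m = 1.7 * exp(-2.0000)

0.2301 m


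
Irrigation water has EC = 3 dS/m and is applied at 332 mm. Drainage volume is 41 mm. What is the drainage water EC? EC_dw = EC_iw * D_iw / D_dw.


EC_dw = EC_iw * D_iw / D_dw
EC_dw = 3 * 332 / 41
EC_dw = 996 / 41

24.2927 dS/m


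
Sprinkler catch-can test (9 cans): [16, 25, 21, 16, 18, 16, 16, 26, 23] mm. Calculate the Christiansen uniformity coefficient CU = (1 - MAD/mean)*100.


mean = 19.666667 mm
MAD = 3.629630 mm
CU = (1 - 3.629630/19.666667)*100

81.5443 %


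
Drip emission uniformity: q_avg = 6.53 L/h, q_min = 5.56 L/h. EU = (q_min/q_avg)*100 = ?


EU = (q_min/q_avg)*100 = (5.56/6.53)*100 = 85.1455%

85.1455 %


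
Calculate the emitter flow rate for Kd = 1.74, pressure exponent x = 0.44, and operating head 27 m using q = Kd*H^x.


q = Kd * H^x = 1.74 * 27^0.44 = 1.74 * 4.263832

7.4191 L/h


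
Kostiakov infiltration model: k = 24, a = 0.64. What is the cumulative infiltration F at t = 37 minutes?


F = k * t^a = 24 * 37^0.64
F = 24 * 10.084378

242.0251 mm


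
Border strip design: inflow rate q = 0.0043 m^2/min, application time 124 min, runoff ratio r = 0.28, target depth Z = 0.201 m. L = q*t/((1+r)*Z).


L = q*t/((1+r)*Z)
L = 0.0043*124/((1+0.28)*0.201)
L = 0.5332/0.25728

2.0725 m


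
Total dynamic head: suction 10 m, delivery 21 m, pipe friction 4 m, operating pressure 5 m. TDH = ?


TDH = Hs + Hd + hf + Hp = 10 + 21 + 4 + 5 = 40

40 m


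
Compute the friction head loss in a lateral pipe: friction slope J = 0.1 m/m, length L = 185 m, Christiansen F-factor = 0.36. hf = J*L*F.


hf = J * L * F = 0.1 * 185 * 0.36 = 6.6600 m

6.6600 m


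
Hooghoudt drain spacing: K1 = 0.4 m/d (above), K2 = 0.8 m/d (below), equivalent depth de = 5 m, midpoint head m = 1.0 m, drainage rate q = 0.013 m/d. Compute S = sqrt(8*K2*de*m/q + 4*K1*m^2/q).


S^2 = 8*K2*de*m/q + 4*K1*m^2/q
S^2 = 8*0.8*5*1.0/0.013 + 4*0.4*1.0^2/0.013
S = sqrt(2584.6154)

50.8391 m


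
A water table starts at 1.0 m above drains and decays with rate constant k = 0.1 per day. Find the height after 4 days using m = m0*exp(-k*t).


m = m0 * exp(-k*t)
m = 1.0 * exp(-0.1 * 4)
m = 1.0 * exp(-0.4000)

0.6703 m


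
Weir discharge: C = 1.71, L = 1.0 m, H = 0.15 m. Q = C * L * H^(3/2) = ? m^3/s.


Q = C * L * H^(3/2) = 1.71 * 1.0 * 0.15^1.5 = 1.71 * 1.0 * 0.058095

0.0993 m^3/s


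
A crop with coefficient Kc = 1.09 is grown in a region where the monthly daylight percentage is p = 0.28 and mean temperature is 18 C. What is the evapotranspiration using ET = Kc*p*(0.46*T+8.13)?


ET = Kc * p * (0.46*T + 8.13)
ET = 1.09 * 0.28 * (0.46*18 + 8.13)
ET = 1.09 * 0.28 * 16.4100

5.0083 mm/day


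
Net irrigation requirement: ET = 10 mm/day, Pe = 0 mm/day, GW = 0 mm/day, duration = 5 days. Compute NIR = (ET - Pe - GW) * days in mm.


Daily deficit = ET - Pe - GW = 10 - 0 - 0 = 10 mm/day
NIR = 10 * 5 = 50 mm

50.0000 mm


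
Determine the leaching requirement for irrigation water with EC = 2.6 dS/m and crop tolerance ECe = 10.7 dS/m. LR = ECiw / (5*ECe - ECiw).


LR = ECiw / (5*ECe - ECiw)
LR = 2.6 / (5*10.7 - 2.6)
LR = 2.6 / 50.9000

0.0511


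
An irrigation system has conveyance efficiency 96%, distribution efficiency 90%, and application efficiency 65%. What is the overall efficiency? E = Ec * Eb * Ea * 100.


Ec = 0.96, Eb = 0.9, Ea = 0.65
E = 0.96 * 0.9 * 0.65 * 100 = 56.1600%

56.1600 %


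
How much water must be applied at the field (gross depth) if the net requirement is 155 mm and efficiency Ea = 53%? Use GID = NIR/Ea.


Ea = 53% = 0.53
GID = NIR / Ea = 155 / 0.53 = 292.4528 mm

292.4528 mm


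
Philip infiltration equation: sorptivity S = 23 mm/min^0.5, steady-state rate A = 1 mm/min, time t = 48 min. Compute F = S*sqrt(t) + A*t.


F = S*sqrt(t) + A*t
F = 23*sqrt(48) + 1*48
F = 23*6.928203 + 48

207.3487 mm


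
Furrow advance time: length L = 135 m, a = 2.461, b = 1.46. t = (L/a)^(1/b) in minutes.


t = (L/a)^(1/b)
t = (135/2.461)^(1/1.46)
t = 54.855750^(1/1.46)

15.5327 min


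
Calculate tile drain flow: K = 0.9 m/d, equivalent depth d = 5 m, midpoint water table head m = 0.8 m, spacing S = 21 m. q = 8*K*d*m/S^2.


q = 8*K*d*m/S^2
q = 8*0.9*5*0.8/21^2
q = 28.8000 / 441

0.0653 m/d


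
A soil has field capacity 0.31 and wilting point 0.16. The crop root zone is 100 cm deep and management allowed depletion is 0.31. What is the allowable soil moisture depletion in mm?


SMD = (FC - PWP) * d * MAD * 10
SMD = (0.31 - 0.16) * 100 * 0.31 * 10
SMD = 0.1500 * 100 * 0.31 * 10

46.5000 mm


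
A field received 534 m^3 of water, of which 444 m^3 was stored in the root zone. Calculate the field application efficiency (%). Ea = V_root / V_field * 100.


Ea = V_root / V_field * 100 = 444 / 534 * 100 = 83.1461%

83.1461 %


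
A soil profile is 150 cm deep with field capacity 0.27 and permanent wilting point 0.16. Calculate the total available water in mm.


AWC = (FC - PWP) * d * 10
AWC = (0.27 - 0.16) * 150 * 10
AWC = 0.1100 * 150 * 10

165.0000 mm


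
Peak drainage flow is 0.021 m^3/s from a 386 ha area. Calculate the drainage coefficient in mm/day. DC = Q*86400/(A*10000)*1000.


DC = Q * 86400 / (A * 10000) * 1000
DC = 0.021 * 86400 / (386 * 10000) * 1000
DC = 1814400.0000 / 3860000

0.4701 mm/day


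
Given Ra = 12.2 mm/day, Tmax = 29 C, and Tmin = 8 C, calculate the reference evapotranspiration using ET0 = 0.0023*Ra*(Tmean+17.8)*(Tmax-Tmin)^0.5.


Tmean = (Tmax + Tmin)/2 = (29 + 8)/2 = 18.5
ET0 = 0.0023 * 12.2 * (18.5 + 17.8) * sqrt(29 - 8)
ET0 = 0.0023 * 12.2 * 36.3 * 4.582576

4.6677 mm/day


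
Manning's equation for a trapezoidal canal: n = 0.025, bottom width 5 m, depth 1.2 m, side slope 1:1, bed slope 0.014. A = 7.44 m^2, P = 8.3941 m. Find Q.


R = A/P = 7.44/8.3941 = 0.886337
Q = (1/0.025) * 7.44 * 0.886337^(2/3) * 0.014^0.5

32.4910 m^3/s


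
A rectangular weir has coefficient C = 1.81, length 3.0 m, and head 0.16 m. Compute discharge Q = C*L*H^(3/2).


Q = C * L * H^(3/2) = 1.81 * 3.0 * 0.16^1.5 = 1.81 * 3.0 * 0.064000

0.3475 m^3/s


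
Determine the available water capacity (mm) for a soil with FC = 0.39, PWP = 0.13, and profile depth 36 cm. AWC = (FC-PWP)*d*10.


AWC = (FC - PWP) * d * 10
AWC = (0.39 - 0.13) * 36 * 10
AWC = 0.2600 * 36 * 10

93.6000 mm


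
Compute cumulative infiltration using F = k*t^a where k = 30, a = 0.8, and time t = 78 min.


F = k * t^a = 30 * 78^0.8
F = 30 * 32.634404

979.0321 mm


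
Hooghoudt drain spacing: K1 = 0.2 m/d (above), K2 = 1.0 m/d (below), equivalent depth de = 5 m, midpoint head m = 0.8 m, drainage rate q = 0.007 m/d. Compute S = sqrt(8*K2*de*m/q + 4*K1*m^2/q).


S^2 = 8*K2*de*m/q + 4*K1*m^2/q
S^2 = 8*1.0*5*0.8/0.007 + 4*0.2*0.8^2/0.007
S = sqrt(4644.5714)

68.1511 m


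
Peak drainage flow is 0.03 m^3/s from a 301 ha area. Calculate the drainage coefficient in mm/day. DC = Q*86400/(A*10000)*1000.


DC = Q * 86400 / (A * 10000) * 1000
DC = 0.03 * 86400 / (301 * 10000) * 1000
DC = 2592000.0000 / 3010000

0.8611 mm/day


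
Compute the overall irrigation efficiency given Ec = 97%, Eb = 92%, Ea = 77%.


Ec = 0.97, Eb = 0.92, Ea = 0.77
E = 0.97 * 0.92 * 0.77 * 100 = 68.7148%

68.7148 %


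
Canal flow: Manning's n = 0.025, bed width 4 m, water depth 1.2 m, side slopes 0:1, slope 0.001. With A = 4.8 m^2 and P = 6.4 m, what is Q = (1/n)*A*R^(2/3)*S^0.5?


R = A/P = 4.8/6.4 = 0.750000
Q = (1/0.025) * 4.8 * 0.750000^(2/3) * 0.001^0.5

5.0120 m^3/s


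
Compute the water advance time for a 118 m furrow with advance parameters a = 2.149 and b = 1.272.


t = (L/a)^(1/b)
t = (118/2.149)^(1/1.272)
t = 54.909260^(1/1.272)

23.3156 min


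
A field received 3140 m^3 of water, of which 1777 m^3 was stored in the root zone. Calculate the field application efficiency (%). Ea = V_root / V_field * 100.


Ea = V_root / V_field * 100 = 1777 / 3140 * 100 = 56.5924%

56.5924 %


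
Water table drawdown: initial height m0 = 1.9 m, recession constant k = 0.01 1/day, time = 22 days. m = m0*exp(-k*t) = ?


m = m0 * exp(-k*t)
m = 1.9 * exp(-0.01 * 22)
m = 1.9 * exp(-0.2200)

1.5248 m


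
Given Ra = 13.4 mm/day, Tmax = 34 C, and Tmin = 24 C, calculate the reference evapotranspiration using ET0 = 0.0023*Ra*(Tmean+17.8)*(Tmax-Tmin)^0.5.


Tmean = (Tmax + Tmin)/2 = (34 + 24)/2 = 29.0
ET0 = 0.0023 * 13.4 * (29.0 + 17.8) * sqrt(34 - 24)
ET0 = 0.0023 * 13.4 * 46.8 * 3.162278

4.5612 mm/day


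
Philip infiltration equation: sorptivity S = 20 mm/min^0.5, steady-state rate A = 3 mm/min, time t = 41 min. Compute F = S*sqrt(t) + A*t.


F = S*sqrt(t) + A*t
F = 20*sqrt(41) + 3*41
F = 20*6.403124 + 123

251.0625 mm


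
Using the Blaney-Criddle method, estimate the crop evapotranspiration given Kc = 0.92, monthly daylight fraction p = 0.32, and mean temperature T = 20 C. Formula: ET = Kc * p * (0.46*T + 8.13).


ET = Kc * p * (0.46*T + 8.13)
ET = 0.92 * 0.32 * (0.46*20 + 8.13)
ET = 0.92 * 0.32 * 17.3300

5.1020 mm/day


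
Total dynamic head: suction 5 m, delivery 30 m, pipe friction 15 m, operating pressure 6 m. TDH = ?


TDH = Hs + Hd + hf + Hp = 5 + 30 + 15 + 6 = 56

56 m


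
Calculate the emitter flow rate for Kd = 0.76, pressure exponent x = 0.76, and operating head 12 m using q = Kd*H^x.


q = Kd * H^x = 0.76 * 12^0.76 = 0.76 * 6.609639

5.0233 L/h


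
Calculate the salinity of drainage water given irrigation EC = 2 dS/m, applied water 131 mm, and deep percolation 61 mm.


EC_dw = EC_iw * D_iw / D_dw
EC_dw = 2 * 131 / 61
EC_dw = 262 / 61

4.2951 dS/m


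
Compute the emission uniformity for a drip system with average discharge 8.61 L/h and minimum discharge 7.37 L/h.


EU = (q_min/q_avg)*100 = (7.37/8.61)*100 = 85.5981%

85.5981 %


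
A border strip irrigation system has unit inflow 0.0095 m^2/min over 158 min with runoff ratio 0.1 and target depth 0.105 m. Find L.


L = q*t/((1+r)*Z)
L = 0.0095*158/((1+0.1)*0.105)
L = 1.501/0.1155

12.9957 m


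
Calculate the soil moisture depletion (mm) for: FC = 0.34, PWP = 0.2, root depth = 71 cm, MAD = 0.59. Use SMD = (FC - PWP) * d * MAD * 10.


SMD = (FC - PWP) * d * MAD * 10
SMD = (0.34 - 0.2) * 71 * 0.59 * 10
SMD = 0.1400 * 71 * 0.59 * 10

58.6460 mm


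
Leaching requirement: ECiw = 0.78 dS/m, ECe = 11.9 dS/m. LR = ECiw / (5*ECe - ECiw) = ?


LR = ECiw / (5*ECe - ECiw)
LR = 0.78 / (5*11.9 - 0.78)
LR = 0.78 / 58.7200

0.0133


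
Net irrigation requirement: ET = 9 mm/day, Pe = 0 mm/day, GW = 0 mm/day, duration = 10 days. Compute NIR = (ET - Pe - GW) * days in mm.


Daily deficit = ET - Pe - GW = 9 - 0 - 0 = 9 mm/day
NIR = 9 * 10 = 90 mm

90.0000 mm


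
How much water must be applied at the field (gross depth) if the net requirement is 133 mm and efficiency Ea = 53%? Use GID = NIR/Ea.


Ea = 53% = 0.53
GID = NIR / Ea = 133 / 0.53 = 250.9434 mm

250.9434 mm


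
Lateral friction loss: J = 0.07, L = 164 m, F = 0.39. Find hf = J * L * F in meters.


hf = J * L * F = 0.07 * 164 * 0.39 = 4.4772 m

4.4772 m


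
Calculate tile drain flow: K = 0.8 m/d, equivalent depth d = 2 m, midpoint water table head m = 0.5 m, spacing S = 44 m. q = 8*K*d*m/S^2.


q = 8*K*d*m/S^2
q = 8*0.8*2*0.5/44^2
q = 6.4000 / 1936

0.0033 m/d


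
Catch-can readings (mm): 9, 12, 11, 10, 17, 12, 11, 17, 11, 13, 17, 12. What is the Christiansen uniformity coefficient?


mean = 12.666667 mm
MAD = 2.222222 mm
CU = (1 - 2.222222/12.666667)*100

82.4561 %


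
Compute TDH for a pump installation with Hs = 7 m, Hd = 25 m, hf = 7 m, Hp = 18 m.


TDH = Hs + Hd + hf + Hp = 7 + 25 + 7 + 18 = 57

57 m


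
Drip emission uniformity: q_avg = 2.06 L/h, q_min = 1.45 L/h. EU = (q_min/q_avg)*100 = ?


EU = (q_min/q_avg)*100 = (1.45/2.06)*100 = 70.3883%

70.3883 %


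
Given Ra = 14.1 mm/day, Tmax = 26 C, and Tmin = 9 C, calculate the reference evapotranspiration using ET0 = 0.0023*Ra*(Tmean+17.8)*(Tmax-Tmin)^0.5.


Tmean = (Tmax + Tmin)/2 = (26 + 9)/2 = 17.5
ET0 = 0.0023 * 14.1 * (17.5 + 17.8) * sqrt(26 - 9)
ET0 = 0.0023 * 14.1 * 35.3 * 4.123106

4.7200 mm/day


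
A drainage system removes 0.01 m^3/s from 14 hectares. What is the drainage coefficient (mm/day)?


DC = Q * 86400 / (A * 10000) * 1000
DC = 0.01 * 86400 / (14 * 10000) * 1000
DC = 864000.0000 / 140000

6.1714 mm/day


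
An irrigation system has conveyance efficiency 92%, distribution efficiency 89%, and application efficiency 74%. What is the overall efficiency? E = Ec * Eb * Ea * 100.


Ec = 0.92, Eb = 0.89, Ea = 0.74
E = 0.92 * 0.89 * 0.74 * 100 = 60.5912%

60.5912 %


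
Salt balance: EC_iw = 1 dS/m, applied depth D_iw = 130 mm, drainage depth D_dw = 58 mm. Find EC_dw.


EC_dw = EC_iw * D_iw / D_dw
EC_dw = 1 * 130 / 58
EC_dw = 130 / 58

2.2414 dS/m


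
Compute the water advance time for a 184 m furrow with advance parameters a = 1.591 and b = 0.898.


t = (L/a)^(1/b)
t = (184/1.591)^(1/0.898)
t = 115.650534^(1/0.898)

198.3772 min


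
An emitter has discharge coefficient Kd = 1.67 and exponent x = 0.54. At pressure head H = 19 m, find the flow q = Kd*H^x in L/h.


q = Kd * H^x = 1.67 * 19^0.54 = 1.67 * 4.903734

8.1892 L/h


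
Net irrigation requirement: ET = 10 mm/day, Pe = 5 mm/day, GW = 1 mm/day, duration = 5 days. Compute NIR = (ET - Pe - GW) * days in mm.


Daily deficit = ET - Pe - GW = 10 - 5 - 1 = 4 mm/day
NIR = 4 * 5 = 20 mm

20.0000 mm


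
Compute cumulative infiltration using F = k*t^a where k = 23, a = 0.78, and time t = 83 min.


F = k * t^a = 23 * 83^0.78
F = 23 * 31.396477

722.1190 mm


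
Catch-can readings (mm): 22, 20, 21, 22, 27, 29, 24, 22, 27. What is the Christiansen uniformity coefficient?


mean = 23.777778 mm
MAD = 2.641975 mm
CU = (1 - 2.641975/23.777778)*100

88.8889 %
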